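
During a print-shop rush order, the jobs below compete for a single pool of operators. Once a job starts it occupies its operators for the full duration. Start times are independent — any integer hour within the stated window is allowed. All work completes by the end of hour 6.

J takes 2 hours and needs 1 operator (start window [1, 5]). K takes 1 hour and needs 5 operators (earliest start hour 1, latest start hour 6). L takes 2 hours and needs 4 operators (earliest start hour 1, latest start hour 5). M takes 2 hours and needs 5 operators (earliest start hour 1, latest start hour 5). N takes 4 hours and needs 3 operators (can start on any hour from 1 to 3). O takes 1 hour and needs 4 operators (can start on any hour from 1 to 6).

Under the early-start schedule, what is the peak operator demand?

Early-start schedule: J@1, K@1, L@1, M@1, N@1, O@1.
Load per hour: hour 1: 22, hour 2: 13, hour 3: 3, hour 4: 3, hour 5: 0, hour 6: 0.
Peak is 22.

22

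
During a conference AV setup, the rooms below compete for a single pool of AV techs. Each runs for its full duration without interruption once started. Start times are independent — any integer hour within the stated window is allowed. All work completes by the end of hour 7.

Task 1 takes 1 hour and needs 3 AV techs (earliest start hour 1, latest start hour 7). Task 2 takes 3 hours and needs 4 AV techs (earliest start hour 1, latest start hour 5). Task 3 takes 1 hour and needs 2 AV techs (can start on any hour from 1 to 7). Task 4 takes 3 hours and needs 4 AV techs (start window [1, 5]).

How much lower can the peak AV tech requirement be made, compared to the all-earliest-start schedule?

Early-start peak: h1:13  h2:8  h3:8  h4:0  h5:0  h6:0  h7:0 ⇒ 13.
Leveled (Task 1@1, Task 2@2, Task 3@1, Task 4@5): h1:5  h2:4  h3:4  h4:4  h5:4  h6:4  h7:4 ⇒ 5.
Reduction 13 − 5 = 8.

8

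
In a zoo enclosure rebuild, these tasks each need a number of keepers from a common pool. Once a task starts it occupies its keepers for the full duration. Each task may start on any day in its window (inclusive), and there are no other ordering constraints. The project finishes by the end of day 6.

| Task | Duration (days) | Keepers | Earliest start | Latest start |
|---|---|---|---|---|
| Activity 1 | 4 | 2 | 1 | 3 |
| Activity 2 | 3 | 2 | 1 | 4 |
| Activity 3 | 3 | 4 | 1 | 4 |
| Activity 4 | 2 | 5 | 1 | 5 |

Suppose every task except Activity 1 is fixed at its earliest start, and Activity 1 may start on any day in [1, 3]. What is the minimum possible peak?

Activity 1@1: d1:13  d2:13  d3:8  d4:2  d5:0  d6:0 → peak 13
Activity 1@2: d1:11  d2:13  d3:8  d4:2  d5:2  d6:0 → peak 13
Activity 1@3: d1:11  d2:11  d3:8  d4:2  d5:2  d6:2 → peak 11
Best is Activity 1@3, peak 11.

11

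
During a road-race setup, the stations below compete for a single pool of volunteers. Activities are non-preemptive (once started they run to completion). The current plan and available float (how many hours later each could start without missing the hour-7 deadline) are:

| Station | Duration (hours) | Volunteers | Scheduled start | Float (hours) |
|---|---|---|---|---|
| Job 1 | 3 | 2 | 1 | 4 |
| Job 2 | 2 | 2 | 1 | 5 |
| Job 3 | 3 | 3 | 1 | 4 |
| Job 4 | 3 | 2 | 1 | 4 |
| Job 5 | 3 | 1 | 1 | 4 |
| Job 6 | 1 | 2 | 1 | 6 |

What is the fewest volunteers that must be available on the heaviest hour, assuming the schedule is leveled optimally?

Early-start (Job 1@1, Job 2@1, Job 3@1, Job 4@1, Job 5@1, Job 6@1) gives peak 12: h1:12  h2:10  h3:8  h4:0  h5:0  h6:0  h7:0.
Shift Job 3→4, Job 4→3, Job 6→6.
Schedule Job 1@1, Job 2@1, Job 3@4, Job 4@3, Job 5@1, Job 6@6: h1:5  h2:5  h3:5  h4:5  h5:5  h6:5  h7:0 — peak 5.
Total volunteer-hours = 30 over 7 hours ⇒ peak ≥ ⌈30/7⌉ = 5, so 5 is optimal.

5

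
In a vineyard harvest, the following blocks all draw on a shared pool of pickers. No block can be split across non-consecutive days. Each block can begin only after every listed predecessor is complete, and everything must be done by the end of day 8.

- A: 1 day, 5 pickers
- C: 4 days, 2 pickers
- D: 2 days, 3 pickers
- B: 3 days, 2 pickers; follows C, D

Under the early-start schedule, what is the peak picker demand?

Early-start schedule: A@1, C@1, D@1, B@5.
Load per day: day 1: 10, day 2: 5, day 3: 2, day 4: 2, day 5: 2, day 6: 2, day 7: 2, day 8: 0.
Peak is 10.

10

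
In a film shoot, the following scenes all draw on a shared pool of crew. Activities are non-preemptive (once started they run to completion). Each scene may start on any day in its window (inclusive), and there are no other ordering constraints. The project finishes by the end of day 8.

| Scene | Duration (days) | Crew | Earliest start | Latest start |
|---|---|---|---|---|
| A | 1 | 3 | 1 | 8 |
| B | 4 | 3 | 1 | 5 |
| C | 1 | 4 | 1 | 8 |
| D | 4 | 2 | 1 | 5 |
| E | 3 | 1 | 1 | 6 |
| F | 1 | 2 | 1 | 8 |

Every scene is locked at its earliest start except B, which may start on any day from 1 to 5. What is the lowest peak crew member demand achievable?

12

B@1: d1:15  d2:6  d3:6  d4:5  d5:0  d6:0  d7:0  d8:0 → peak 15
B@2: d1:12  d2:6  d3:6  d4:5  d5:3  d6:0  d7:0  d8:0 → peak 12
B@3: d1:12  d2:3  d3:6  d4:5  d5:3  d6:3  d7:0  d8:0 → peak 12
B@4: d1:12  d2:3  d3:3  d4:5  d5:3  d6:3  d7:3  d8:0 → peak 12
B@5: d1:12  d2:3  d3:3  d4:2  d5:3  d6:3  d7:3  d8:3 → peak 12
Best is B@2, peak 12.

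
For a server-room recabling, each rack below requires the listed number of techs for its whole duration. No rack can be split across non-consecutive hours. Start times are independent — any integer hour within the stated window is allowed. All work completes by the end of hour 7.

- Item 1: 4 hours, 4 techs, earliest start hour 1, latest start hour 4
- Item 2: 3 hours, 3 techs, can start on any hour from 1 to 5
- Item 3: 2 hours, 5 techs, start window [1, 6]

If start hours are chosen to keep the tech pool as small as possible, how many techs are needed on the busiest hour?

7

Early-start (Item 1@1, Item 2@1, Item 3@1) gives peak 12: h1:12  h2:12  h3:7  h4:4  h5:0  h6:0  h7:0.
Shift Item 3→5.
Schedule Item 1@1, Item 2@1, Item 3@5: h1:7  h2:7  h3:7  h4:4  h5:5  h6:5  h7:0 — peak 7.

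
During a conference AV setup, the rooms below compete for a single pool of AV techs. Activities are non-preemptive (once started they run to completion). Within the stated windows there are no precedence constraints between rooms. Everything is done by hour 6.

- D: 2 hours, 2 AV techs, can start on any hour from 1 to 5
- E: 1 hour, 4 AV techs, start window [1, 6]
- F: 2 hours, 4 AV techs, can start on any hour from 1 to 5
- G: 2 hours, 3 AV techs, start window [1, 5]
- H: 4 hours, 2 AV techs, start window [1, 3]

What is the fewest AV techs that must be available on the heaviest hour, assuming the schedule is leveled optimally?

6

Early-start (D@1, E@1, F@1, G@1, H@1) gives peak 15: h1:15  h2:11  h3:2  h4:2  h5:0  h6:0.
Shift F→2, G→4, H→3.
Schedule D@1, E@1, F@2, G@4, H@3: h1:6  h2:6  h3:6  h4:5  h5:5  h6:2 — peak 6.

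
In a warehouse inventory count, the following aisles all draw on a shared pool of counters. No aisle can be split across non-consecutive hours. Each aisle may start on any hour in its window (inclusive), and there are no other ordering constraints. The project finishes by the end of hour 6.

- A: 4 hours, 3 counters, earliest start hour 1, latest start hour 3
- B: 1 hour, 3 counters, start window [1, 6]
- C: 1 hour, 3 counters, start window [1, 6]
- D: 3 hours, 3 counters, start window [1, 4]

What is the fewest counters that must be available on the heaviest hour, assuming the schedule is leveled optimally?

6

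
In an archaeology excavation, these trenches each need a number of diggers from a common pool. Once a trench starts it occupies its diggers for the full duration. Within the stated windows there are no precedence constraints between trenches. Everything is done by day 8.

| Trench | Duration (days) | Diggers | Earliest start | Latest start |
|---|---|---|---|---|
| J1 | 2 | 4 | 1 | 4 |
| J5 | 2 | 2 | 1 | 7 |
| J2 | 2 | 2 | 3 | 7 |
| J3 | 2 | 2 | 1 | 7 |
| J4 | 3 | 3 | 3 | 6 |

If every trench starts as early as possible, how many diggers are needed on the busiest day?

Early-start schedule: J1@1, J5@1, J2@3, J3@1, J4@3.
Load per day: day 1: 8, day 2: 8, day 3: 5, day 4: 5, day 5: 3, day 6: 0, day 7: 0, day 8: 0.
Peak is 8.

8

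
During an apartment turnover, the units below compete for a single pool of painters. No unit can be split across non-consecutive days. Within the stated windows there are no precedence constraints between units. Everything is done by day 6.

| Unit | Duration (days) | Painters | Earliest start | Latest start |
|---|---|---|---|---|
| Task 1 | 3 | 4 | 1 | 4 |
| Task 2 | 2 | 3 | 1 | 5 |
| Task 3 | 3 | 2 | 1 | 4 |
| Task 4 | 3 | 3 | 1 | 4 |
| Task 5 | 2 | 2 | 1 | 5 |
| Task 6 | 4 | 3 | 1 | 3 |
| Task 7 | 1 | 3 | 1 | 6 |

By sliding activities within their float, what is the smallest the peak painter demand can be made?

9

Early-start (Task 1@1, Task 2@1, Task 3@1, Task 4@1, Task 5@1, Task 6@1, Task 7@1) gives peak 20: d1:20  d2:17  d3:12  d4:3  d5:0  d6:0.
Shift Task 4→4, Task 5→4, Task 6→3, Task 7→6.
Schedule Task 1@1, Task 2@1, Task 3@1, Task 4@4, Task 5@4, Task 6@3, Task 7@6: d1:9  d2:9  d3:9  d4:8  d5:8  d6:9 — peak 9.
Total painter-days = 52 over 6 days ⇒ peak ≥ ⌈52/6⌉ = 9, so 9 is optimal.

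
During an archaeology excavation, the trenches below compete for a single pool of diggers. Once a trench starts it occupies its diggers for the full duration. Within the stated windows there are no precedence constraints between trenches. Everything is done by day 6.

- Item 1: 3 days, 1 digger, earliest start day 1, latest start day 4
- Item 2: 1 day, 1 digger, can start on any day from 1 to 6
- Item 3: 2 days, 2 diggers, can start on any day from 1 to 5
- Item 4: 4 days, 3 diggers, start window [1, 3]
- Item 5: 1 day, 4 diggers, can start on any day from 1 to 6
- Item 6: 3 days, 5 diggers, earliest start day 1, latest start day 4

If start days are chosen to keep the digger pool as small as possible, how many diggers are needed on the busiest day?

8

Early-start (Item 1@1, Item 2@1, Item 3@1, Item 4@1, Item 5@1, Item 6@1) gives peak 16: d1:16  d2:11  d3:9  d4:3  d5:0  d6:0.
Shift Item 5→3, Item 6→4.
Schedule Item 1@1, Item 2@1, Item 3@1, Item 4@1, Item 5@3, Item 6@4: d1:7  d2:6  d3:8  d4:8  d5:5  d6:5 — peak 8.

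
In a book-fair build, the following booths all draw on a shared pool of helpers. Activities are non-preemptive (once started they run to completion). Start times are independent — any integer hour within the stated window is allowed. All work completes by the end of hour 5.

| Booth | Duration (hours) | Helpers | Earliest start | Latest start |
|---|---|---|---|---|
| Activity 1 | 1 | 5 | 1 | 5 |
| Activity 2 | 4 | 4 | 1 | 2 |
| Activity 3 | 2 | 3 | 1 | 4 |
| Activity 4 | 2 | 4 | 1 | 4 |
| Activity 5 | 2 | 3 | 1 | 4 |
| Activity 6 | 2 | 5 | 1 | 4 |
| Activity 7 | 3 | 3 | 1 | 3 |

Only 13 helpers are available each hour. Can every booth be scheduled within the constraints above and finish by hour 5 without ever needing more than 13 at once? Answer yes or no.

Schedule Activity 1@1, Activity 2@1, Activity 3@2, Activity 4@4, Activity 5@2, Activity 6@4, Activity 7@1: h1:12  h2:13  h3:13  h4:13  h5:9 — peak 13 ≤ 13.

yes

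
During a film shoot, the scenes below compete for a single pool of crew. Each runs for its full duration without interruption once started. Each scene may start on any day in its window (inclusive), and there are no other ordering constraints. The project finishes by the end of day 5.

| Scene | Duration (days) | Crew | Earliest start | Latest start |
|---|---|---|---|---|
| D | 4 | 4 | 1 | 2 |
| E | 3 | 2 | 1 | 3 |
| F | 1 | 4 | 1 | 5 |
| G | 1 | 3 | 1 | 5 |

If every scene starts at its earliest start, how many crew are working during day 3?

6

At early start, day 3 has: D, E.
Demand: 4 + 2 = 6.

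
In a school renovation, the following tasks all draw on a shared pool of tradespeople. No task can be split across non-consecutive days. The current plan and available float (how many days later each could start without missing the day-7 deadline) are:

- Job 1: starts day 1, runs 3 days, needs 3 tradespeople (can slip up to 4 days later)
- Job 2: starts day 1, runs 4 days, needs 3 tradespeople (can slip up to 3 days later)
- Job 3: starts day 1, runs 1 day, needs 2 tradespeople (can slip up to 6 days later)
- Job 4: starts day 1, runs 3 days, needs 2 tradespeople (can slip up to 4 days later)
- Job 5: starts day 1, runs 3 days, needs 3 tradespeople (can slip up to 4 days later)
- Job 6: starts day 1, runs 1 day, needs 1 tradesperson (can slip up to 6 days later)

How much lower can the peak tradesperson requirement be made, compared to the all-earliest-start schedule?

8

Early-start peak: d1:14  d2:11  d3:11  d4:3  d5:0  d6:0  d7:0 ⇒ 14.
Leveled (Job 1@1, Job 2@1, Job 3@4, Job 4@5, Job 5@5, Job 6@4): d1:6  d2:6  d3:6  d4:6  d5:5  d6:5  d7:5 ⇒ 6.
Reduction 14 − 6 = 8.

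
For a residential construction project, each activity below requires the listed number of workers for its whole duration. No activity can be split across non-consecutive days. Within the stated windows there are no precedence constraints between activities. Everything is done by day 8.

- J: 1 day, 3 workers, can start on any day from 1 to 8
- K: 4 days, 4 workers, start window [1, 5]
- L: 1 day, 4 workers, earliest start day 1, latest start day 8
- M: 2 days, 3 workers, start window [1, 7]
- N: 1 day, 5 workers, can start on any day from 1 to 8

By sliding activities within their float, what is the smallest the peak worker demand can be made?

Early-start (J@1, K@1, L@1, M@1, N@1) gives peak 19: d1:19  d2:7  d3:4  d4:4  d5:0  d6:0  d7:0  d8:0.
Shift K→3, L→7, N→8.
Schedule J@1, K@3, L@7, M@1, N@8: d1:6  d2:3  d3:4  d4:4  d5:4  d6:4  d7:4  d8:5 — peak 6.

6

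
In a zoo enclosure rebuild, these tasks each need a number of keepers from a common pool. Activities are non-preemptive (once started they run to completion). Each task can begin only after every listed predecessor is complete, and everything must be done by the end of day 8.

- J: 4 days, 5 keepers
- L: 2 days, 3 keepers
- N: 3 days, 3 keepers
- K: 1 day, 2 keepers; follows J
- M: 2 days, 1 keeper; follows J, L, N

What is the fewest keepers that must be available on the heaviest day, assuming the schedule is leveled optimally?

8

Early-start (J@1, L@1, N@1, K@5, M@5) gives peak 11: d1:11  d2:11  d3:8  d4:5  d5:3  d6:1  d7:0  d8:0.
Shift N→3, M→6.
Schedule J@1, L@1, N@3, K@5, M@6: d1:8  d2:8  d3:8  d4:8  d5:5  d6:1  d7:1  d8:0 — peak 8.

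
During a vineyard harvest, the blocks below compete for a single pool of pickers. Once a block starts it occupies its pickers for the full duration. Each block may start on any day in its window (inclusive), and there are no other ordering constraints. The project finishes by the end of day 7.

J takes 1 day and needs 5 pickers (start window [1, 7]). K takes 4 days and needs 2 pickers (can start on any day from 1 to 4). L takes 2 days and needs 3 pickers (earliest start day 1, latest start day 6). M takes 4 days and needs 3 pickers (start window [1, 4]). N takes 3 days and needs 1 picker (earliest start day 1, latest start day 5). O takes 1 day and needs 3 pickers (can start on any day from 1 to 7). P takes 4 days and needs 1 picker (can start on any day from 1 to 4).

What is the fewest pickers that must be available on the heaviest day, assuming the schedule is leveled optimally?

Early-start (J@1, K@1, L@1, M@1, N@1, O@1, P@1) gives peak 18: d1:18  d2:10  d3:7  d4:6  d5:0  d6:0  d7:0.
Shift L→2, M→4, N→2, O→5, P→2.
Schedule J@1, K@1, L@2, M@4, N@2, O@5, P@2: d1:7  d2:7  d3:7  d4:7  d5:7  d6:3  d7:3 — peak 7.

7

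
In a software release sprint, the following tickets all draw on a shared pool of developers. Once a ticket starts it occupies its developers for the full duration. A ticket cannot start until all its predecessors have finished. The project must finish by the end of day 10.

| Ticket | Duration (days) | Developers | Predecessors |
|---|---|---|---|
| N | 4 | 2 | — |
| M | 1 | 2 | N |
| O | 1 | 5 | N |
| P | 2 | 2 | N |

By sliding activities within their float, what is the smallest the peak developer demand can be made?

5

Early-start (N@1, M@5, O@5, P@5) gives peak 9: d1:2  d2:2  d3:2  d4:2  d5:9  d6:2  d7:0  d8:0  d9:0  d10:0.
Shift O→6, P→7.
Schedule N@1, M@5, O@6, P@7: d1:2  d2:2  d3:2  d4:2  d5:2  d6:5  d7:2  d8:2  d9:0  d10:0 — peak 5.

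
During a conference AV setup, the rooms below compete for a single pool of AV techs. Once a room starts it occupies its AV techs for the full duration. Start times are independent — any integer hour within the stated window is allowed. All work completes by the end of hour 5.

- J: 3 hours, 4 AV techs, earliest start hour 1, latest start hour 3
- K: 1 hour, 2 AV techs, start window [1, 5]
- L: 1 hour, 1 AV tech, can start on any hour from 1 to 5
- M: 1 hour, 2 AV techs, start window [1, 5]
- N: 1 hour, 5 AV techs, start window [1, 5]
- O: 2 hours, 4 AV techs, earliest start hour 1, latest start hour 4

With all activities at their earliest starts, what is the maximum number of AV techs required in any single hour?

Early-start schedule: J@1, K@1, L@1, M@1, N@1, O@1.
Load per hour: hour 1: 18, hour 2: 8, hour 3: 4, hour 4: 0, hour 5: 0.
Peak is 18.

18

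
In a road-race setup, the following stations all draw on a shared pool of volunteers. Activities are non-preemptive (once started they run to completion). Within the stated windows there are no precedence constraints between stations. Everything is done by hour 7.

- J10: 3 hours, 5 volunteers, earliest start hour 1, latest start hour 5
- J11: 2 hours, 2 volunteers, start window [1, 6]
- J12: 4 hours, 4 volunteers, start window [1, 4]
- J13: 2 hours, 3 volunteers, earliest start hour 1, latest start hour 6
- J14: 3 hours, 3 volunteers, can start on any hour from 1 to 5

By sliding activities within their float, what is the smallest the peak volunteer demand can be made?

8

Early-start (J10@1, J11@1, J12@1, J13@1, J14@1) gives peak 17: h1:17  h2:17  h3:12  h4:4  h5:0  h6:0  h7:0.
Shift J12→4, J13→3, J14→5.
Schedule J10@1, J11@1, J12@4, J13@3, J14@5: h1:7  h2:7  h3:8  h4:7  h5:7  h6:7  h7:7 — peak 8.
Total volunteer-hours = 50 over 7 hours ⇒ peak ≥ ⌈50/7⌉ = 8, so 8 is optimal.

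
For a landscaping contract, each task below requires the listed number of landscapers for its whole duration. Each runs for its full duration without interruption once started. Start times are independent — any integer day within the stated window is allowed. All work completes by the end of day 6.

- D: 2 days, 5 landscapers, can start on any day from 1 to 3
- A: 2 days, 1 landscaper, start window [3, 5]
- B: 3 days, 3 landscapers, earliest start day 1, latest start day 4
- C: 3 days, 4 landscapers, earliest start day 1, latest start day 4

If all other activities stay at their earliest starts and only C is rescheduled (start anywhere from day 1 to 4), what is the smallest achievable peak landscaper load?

C@1: d1:12  d2:12  d3:8  d4:1  d5:0  d6:0 → peak 12
C@2: d1:8  d2:12  d3:8  d4:5  d5:0  d6:0 → peak 12
C@3: d1:8  d2:8  d3:8  d4:5  d5:4  d6:0 → peak 8
C@4: d1:8  d2:8  d3:4  d4:5  d5:4  d6:4 → peak 8
Best is C@3, peak 8.

8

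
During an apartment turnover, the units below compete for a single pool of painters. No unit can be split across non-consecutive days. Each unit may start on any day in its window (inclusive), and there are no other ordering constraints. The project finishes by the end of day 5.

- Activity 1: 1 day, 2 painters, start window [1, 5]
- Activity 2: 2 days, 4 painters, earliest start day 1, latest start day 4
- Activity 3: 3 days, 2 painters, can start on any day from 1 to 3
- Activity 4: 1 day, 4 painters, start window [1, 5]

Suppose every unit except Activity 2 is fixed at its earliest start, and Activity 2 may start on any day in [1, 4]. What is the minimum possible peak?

8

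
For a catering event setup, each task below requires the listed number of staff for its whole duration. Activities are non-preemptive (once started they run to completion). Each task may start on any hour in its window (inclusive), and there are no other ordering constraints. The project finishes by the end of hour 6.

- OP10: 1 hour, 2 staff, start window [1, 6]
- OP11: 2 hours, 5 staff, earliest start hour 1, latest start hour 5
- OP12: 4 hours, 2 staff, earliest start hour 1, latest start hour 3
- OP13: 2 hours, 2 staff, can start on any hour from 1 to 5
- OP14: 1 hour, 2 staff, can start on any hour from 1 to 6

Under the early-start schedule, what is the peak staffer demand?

Early-start schedule: OP10@1, OP11@1, OP12@1, OP13@1, OP14@1.
Load per hour: hour 1: 13, hour 2: 9, hour 3: 2, hour 4: 2, hour 5: 0, hour 6: 0.
Peak is 13.

13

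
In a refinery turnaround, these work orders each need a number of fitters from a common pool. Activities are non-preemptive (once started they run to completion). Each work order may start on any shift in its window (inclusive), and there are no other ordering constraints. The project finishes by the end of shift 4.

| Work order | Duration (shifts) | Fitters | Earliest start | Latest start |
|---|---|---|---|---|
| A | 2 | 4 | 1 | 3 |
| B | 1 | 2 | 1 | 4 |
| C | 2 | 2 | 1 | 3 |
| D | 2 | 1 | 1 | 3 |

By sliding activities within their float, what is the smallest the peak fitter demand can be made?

5

Early-start (A@1, B@1, C@1, D@1) gives peak 9: s1:9  s2:7  s3:0  s4:0.
Shift B→3, C→3.
Schedule A@1, B@3, C@3, D@1: s1:5  s2:5  s3:4  s4:2 — peak 5.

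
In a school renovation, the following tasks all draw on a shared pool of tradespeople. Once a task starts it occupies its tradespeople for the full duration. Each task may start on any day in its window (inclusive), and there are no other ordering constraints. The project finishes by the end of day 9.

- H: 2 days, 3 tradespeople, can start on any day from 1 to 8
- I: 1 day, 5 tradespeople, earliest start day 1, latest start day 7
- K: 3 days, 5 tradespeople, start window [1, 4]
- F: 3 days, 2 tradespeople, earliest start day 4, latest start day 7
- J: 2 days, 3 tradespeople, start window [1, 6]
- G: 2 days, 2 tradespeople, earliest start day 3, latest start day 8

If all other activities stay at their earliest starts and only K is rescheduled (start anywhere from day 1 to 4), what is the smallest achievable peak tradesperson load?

K@1: d1:16  d2:11  d3:7  d4:4  d5:2  d6:2  d7:0  d8:0  d9:0 → peak 16
K@2: d1:11  d2:11  d3:7  d4:9  d5:2  d6:2  d7:0  d8:0  d9:0 → peak 11
K@3: d1:11  d2:6  d3:7  d4:9  d5:7  d6:2  d7:0  d8:0  d9:0 → peak 11
K@4: d1:11  d2:6  d3:2  d4:9  d5:7  d6:7  d7:0  d8:0  d9:0 → peak 11
Best is K@2, peak 11.

11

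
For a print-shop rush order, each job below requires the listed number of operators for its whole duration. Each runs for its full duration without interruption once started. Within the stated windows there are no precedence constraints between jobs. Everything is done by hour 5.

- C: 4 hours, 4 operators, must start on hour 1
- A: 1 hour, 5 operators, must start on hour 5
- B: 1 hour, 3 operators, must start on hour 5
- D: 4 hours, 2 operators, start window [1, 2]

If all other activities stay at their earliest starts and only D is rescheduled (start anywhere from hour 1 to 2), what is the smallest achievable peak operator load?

D@1: h1:6  h2:6  h3:6  h4:6  h5:8 → peak 8
D@2: h1:4  h2:6  h3:6  h4:6  h5:10 → peak 10
Best is D@1, peak 8.

8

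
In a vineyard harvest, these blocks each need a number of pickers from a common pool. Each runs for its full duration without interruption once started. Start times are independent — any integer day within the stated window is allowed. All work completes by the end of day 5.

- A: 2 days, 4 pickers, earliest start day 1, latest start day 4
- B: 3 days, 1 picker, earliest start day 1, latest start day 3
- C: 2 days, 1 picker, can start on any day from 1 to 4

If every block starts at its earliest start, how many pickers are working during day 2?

6

At early start, day 2 has: A, B, C.
Demand: 4 + 1 + 1 = 6.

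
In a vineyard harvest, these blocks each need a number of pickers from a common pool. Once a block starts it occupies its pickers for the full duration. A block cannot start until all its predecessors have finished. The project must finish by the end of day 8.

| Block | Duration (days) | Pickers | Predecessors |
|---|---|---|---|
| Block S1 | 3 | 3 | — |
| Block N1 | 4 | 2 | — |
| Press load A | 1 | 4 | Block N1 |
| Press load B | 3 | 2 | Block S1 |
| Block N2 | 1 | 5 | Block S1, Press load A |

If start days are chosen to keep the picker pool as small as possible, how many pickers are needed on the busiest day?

Early-start (Block S1@1, Block N1@1, Press load A@5, Press load B@4, Block N2@6) gives peak 7: d1:5  d2:5  d3:5  d4:4  d5:6  d6:7  d7:0  d8:0.
Shift Press load A→7, Block N2→8.
Schedule Block S1@1, Block N1@1, Press load A@7, Press load B@4, Block N2@8: d1:5  d2:5  d3:5  d4:4  d5:2  d6:2  d7:4  d8:5 — peak 5.

5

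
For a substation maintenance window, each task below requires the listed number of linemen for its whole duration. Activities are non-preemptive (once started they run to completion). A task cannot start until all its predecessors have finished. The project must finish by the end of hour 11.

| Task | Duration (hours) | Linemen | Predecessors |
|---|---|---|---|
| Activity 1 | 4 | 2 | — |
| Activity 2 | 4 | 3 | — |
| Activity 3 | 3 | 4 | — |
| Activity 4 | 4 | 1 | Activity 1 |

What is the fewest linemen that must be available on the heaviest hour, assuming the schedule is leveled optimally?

4

Early-start (Activity 1@1, Activity 2@1, Activity 3@1, Activity 4@5) gives peak 9: h1:9  h2:9  h3:9  h4:5  h5:1  h6:1  h7:1  h8:1  h9:0  h10:0  h11:0.
Shift Activity 2→5, Activity 3→9.
Schedule Activity 1@1, Activity 2@5, Activity 3@9, Activity 4@5: h1:2  h2:2  h3:2  h4:2  h5:4  h6:4  h7:4  h8:4  h9:4  h10:4  h11:4 — peak 4.
Total lineman-hours = 36 over 11 hours ⇒ peak ≥ ⌈36/11⌉ = 4, so 4 is optimal.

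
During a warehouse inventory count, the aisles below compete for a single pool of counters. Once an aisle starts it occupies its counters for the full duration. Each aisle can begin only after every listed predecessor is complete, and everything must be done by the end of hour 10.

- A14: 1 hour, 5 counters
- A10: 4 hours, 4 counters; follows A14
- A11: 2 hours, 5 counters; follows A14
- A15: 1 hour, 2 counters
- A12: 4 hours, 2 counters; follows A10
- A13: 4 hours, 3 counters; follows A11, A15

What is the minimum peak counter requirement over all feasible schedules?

Schedule A14@1, A10@2, A11@2, A15@1, A12@6, A13@4: h1:7  h2:9  h3:9  h4:7  h5:7  h6:5  h7:5  h8:2  h9:2  h10:0 — peak 9.

9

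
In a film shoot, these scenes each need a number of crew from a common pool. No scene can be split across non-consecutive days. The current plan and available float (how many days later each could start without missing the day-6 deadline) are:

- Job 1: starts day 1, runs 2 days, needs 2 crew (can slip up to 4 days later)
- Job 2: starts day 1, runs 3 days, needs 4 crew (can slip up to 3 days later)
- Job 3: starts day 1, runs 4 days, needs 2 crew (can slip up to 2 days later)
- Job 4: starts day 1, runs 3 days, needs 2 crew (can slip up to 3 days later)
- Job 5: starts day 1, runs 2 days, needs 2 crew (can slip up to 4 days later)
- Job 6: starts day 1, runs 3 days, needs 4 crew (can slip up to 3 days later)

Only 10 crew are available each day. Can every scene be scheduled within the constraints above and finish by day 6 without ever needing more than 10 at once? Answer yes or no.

yes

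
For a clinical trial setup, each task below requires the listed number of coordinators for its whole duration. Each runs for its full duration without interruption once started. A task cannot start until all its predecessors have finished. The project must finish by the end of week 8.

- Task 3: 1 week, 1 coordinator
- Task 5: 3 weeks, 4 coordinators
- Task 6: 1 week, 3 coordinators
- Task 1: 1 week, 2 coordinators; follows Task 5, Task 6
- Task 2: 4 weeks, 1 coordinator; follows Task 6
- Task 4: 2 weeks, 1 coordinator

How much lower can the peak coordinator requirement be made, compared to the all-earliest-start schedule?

5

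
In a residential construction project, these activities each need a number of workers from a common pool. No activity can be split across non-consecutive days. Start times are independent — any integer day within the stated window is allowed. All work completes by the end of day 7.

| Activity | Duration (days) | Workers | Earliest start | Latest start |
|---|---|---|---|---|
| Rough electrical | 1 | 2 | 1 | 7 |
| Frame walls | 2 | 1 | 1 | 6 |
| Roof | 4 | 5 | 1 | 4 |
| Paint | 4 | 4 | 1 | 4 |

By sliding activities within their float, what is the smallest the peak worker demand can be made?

Early-start (Rough electrical@1, Frame walls@1, Roof@1, Paint@1) gives peak 12: d1:12  d2:10  d3:9  d4:9  d5:0  d6:0  d7:0.
Shift Paint→3.
Schedule Rough electrical@1, Frame walls@1, Roof@1, Paint@3: d1:8  d2:6  d3:9  d4:9  d5:4  d6:4  d7:0 — peak 9.

9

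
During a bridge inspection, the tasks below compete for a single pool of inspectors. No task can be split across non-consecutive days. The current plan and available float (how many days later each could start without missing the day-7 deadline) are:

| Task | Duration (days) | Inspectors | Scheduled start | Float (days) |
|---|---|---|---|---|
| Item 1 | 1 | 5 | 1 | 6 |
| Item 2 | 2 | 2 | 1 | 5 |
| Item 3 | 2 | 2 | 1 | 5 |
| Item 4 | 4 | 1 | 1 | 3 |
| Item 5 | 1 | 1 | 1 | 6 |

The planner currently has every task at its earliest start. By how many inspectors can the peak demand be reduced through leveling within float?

Early-start peak: d1:11  d2:5  d3:1  d4:1  d5:0  d6:0  d7:0 ⇒ 11.
Leveled (Item 1@1, Item 2@2, Item 3@2, Item 4@2, Item 5@4): d1:5  d2:5  d3:5  d4:2  d5:1  d6:0  d7:0 ⇒ 5.
Reduction 11 − 5 = 6.

6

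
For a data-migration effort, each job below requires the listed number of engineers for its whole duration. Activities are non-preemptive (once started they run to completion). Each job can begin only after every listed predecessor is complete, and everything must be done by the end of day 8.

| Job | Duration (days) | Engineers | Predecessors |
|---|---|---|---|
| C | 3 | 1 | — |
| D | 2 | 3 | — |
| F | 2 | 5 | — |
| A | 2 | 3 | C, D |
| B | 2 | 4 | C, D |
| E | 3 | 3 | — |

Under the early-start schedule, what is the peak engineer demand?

12

Early-start schedule: C@1, D@1, F@1, A@4, B@4, E@1.
Load per day: day 1: 12, day 2: 12, day 3: 4, day 4: 7, day 5: 7, day 6: 0, day 7: 0, day 8: 0.
Peak is 12.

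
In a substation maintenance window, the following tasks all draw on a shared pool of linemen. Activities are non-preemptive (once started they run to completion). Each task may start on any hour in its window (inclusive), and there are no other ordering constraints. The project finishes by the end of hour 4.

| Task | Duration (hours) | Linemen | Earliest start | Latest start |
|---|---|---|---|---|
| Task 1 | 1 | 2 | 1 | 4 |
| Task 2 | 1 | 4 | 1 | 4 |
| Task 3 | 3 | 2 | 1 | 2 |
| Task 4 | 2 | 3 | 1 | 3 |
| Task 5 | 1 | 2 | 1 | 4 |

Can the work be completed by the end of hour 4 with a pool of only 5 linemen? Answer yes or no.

The minimum achievable peak is 6; 5 < 6, so no feasible schedule stays within the cap.

no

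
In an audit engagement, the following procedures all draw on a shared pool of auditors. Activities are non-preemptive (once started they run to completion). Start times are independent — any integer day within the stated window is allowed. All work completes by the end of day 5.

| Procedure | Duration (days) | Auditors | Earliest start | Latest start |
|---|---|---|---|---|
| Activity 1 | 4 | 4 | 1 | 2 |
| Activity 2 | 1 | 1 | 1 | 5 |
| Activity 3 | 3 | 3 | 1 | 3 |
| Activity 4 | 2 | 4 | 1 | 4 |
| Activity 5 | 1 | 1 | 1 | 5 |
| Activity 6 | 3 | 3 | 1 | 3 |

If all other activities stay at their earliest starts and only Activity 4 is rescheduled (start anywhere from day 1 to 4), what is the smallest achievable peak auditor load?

Activity 4@1: d1:16  d2:14  d3:10  d4:4  d5:0 → peak 16
Activity 4@2: d1:12  d2:14  d3:14  d4:4  d5:0 → peak 14
Activity 4@3: d1:12  d2:10  d3:14  d4:8  d5:0 → peak 14
Activity 4@4: d1:12  d2:10  d3:10  d4:8  d5:4 → peak 12
Best is Activity 4@4, peak 12.

12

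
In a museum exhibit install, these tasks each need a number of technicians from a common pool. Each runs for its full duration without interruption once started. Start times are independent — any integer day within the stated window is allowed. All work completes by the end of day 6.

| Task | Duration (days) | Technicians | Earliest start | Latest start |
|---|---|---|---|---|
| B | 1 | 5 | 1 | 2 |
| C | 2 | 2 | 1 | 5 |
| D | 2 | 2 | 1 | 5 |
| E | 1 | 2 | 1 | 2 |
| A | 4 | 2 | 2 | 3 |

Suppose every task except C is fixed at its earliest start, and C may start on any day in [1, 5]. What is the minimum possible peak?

C@1: d1:11  d2:6  d3:2  d4:2  d5:2  d6:0 → peak 11
C@2: d1:9  d2:6  d3:4  d4:2  d5:2  d6:0 → peak 9
C@3: d1:9  d2:4  d3:4  d4:4  d5:2  d6:0 → peak 9
C@4: d1:9  d2:4  d3:2  d4:4  d5:4  d6:0 → peak 9
C@5: d1:9  d2:4  d3:2  d4:2  d5:4  d6:2 → peak 9
Best is C@2, peak 9.

9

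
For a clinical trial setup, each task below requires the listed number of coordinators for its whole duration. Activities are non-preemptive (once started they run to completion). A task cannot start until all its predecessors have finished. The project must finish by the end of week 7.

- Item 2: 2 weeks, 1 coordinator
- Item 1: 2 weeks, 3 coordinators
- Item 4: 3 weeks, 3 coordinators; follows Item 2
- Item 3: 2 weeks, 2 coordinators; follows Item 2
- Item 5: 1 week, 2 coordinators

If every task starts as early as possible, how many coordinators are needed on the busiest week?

6

Early-start schedule: Item 2@1, Item 1@1, Item 4@3, Item 3@3, Item 5@1.
Load per week: week 1: 6, week 2: 4, week 3: 5, week 4: 5, week 5: 3, week 6: 0, week 7: 0.
Peak is 6.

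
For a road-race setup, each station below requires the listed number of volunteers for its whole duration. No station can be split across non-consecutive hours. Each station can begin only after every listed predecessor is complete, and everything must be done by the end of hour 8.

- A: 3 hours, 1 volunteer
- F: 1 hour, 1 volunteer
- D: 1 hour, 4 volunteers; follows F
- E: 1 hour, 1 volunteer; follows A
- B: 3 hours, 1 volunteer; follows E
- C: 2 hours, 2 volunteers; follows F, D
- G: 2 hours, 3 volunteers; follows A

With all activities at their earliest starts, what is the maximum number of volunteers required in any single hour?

Early-start schedule: A@1, F@1, D@2, E@4, B@5, C@3, G@4.
Load per hour: hour 1: 2, hour 2: 5, hour 3: 3, hour 4: 6, hour 5: 4, hour 6: 1, hour 7: 1, hour 8: 0.
Peak is 6.

6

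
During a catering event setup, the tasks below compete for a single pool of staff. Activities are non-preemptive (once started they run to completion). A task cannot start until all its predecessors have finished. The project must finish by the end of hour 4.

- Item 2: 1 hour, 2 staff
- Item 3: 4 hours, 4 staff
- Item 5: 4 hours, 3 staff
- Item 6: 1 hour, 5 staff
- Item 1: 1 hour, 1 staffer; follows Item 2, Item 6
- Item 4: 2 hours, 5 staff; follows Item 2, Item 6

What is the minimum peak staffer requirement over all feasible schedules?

13

Early-start (Item 2@1, Item 3@1, Item 5@1, Item 6@1, Item 1@2, Item 4@2) gives peak 14: h1:14  h2:13  h3:12  h4:7.
Shift Item 6→2, Item 1→3, Item 4→3.
Schedule Item 2@1, Item 3@1, Item 5@1, Item 6@2, Item 1@3, Item 4@3: h1:9  h2:12  h3:13  h4:12 — peak 13.
No arrangement of the 12 feasible schedules does better.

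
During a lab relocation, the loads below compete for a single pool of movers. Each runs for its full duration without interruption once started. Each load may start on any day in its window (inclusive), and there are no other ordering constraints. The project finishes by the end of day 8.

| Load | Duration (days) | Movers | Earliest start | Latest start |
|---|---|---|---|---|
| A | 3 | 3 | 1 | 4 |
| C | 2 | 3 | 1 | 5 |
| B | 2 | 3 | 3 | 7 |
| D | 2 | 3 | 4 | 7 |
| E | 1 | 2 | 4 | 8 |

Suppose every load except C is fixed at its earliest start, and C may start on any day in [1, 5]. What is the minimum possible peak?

8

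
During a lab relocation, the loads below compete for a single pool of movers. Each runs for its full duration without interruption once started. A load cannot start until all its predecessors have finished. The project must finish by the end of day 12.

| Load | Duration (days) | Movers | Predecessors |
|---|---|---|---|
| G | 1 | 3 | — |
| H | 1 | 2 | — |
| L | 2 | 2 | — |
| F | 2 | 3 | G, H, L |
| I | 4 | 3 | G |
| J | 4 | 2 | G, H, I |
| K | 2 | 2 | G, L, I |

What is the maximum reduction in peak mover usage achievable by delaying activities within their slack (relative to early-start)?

3

Early-start peak: d1:7  d2:5  d3:6  d4:6  d5:3  d6:4  d7:4  d8:2  d9:2  d10:0  d11:0  d12:0 ⇒ 7.
Leveled (G@1, H@2, L@7, F@11, I@3, J@7, K@9): d1:3  d2:2  d3:3  d4:3  d5:3  d6:3  d7:4  d8:4  d9:4  d10:4  d11:3  d12:3 ⇒ 4.
Reduction 7 − 4 = 3.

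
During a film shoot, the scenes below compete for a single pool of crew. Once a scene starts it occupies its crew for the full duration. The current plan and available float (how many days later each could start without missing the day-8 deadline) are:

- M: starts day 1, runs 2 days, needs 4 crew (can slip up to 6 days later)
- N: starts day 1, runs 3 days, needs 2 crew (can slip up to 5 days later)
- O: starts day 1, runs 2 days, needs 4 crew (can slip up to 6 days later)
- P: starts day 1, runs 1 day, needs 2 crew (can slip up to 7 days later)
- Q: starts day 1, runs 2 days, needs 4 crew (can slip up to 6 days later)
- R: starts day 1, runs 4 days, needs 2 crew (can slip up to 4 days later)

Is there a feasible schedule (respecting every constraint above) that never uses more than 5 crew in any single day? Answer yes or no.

no

The minimum achievable peak is 6; 5 < 6, so no feasible schedule stays within the cap.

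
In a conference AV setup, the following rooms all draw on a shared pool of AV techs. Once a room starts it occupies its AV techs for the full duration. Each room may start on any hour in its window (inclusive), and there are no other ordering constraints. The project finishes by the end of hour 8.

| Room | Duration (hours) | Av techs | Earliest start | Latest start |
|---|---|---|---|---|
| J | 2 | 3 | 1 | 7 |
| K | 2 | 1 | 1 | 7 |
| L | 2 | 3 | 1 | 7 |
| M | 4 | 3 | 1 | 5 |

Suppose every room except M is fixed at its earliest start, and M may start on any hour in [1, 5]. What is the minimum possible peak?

7

M@1: h1:10  h2:10  h3:3  h4:3  h5:0  h6:0  h7:0  h8:0 → peak 10
M@2: h1:7  h2:10  h3:3  h4:3  h5:3  h6:0  h7:0  h8:0 → peak 10
M@3: h1:7  h2:7  h3:3  h4:3  h5:3  h6:3  h7:0  h8:0 → peak 7
M@4: h1:7  h2:7  h3:0  h4:3  h5:3  h6:3  h7:3  h8:0 → peak 7
M@5: h1:7  h2:7  h3:0  h4:0  h5:3  h6:3  h7:3  h8:3 → peak 7
Best is M@3, peak 7.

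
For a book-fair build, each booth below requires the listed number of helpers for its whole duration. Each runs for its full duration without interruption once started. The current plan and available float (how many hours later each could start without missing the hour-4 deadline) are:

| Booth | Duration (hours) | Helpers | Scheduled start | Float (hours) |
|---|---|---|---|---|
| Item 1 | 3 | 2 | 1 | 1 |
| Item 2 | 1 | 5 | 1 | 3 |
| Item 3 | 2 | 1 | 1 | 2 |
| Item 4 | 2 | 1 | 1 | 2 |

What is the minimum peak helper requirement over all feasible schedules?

5

Early-start (Item 1@1, Item 2@1, Item 3@1, Item 4@1) gives peak 9: h1:9  h2:4  h3:2  h4:0.
Shift Item 2→4.
Schedule Item 1@1, Item 2@4, Item 3@1, Item 4@1: h1:4  h2:4  h3:2  h4:5 — peak 5.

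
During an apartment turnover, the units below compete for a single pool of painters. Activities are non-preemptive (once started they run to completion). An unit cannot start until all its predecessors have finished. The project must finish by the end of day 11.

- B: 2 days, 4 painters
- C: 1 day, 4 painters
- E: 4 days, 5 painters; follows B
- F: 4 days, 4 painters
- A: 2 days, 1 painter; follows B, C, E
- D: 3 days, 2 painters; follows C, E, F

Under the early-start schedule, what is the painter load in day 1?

At early start, day 1 has: B, C, F.
Demand: 4 + 4 + 4 = 12.

12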